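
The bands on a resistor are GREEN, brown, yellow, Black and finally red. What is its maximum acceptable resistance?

Green → 5 (first significant figure)
Brown → 1 (second significant figure)
Yellow → 4 (third significant figure)
Black → ×1 multiplier
Red → ±2% tolerance
514 × 1 = 514 Ω
Maximum = 514 × (1 + 2/100) = 524.28 Ω.

524.28 Ω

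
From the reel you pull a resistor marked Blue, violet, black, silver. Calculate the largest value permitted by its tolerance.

Blue → 6 (first significant figure)
Violet → 7 (second significant figure)
Black → ×1 multiplier
Silver → ±10% tolerance
67 × 1 = 67 Ω
Largest = 67 × (1 + 10/100) = 73.7 Ω.

73.7 Ω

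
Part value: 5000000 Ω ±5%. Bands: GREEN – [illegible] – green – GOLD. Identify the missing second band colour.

5000000 Ω = 50 × 10^5.
The second band gives digit 0 of the significand, and 0 is black.

black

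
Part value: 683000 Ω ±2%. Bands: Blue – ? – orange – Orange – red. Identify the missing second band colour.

grey

683000 Ω = 683 × 10^3.
The second band gives digit 8 of the significand, and 8 is grey.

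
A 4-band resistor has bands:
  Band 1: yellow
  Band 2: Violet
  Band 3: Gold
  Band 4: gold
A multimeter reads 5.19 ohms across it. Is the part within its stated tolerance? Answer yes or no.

Yellow → 4 (first significant figure)
Violet → 7 (second significant figure)
Gold → ×0.1 multiplier
Gold → ±5% tolerance
47 × 0.1 = 4.7 Ω
Allowed range: 4.465 Ω to 4.935 Ω.
5.19 ohms lies outside that range.

no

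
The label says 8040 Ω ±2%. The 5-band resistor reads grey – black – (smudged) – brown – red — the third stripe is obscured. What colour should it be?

yellow

8040 Ω = 804 × 10^1.
The third band gives digit 4 of the significand, and 4 is yellow.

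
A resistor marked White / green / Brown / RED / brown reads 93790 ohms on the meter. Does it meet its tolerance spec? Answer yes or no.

White → 9 (first significant figure)
Green → 5 (second significant figure)
Brown → 1 (third significant figure)
Red → ×10^2 multiplier
Brown → ±1% tolerance
951 × 100 = 95100 Ω
Allowed range: 94149 Ω to 96051 Ω.
93790 ohms lies outside that range.

no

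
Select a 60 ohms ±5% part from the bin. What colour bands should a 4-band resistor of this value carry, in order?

blue, black, black, gold

60 Ω = 60 × 10^0.
6 → blue
0 → black
Multiplier 10^0 → black.
±5% tolerance → gold.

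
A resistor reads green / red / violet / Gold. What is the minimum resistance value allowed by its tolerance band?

494000000 Ω

Green → 5 (first significant figure)
Red → 2 (second significant figure)
Violet → ×10^7 multiplier
Gold → ±5% tolerance
52 × 10000000 = 520000000 Ω
Minimum = 520000000 × (1 − 5/100) = 494000000 Ω.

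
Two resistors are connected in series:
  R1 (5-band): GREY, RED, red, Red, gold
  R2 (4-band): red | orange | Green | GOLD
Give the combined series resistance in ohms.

2382200 Ω

R1: grey, red, red → 822; red ×10^2 → 82200 Ω.
R2: red, orange → 23; green ×10^5 → 2300000 Ω.
Series: 82200 + 2300000 = 2382200 Ω.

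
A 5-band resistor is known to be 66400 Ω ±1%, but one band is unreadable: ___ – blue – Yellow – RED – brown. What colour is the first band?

66400 Ω = 664 × 10^2.
The first band gives digit 6 of the significand, and 6 is blue.

blue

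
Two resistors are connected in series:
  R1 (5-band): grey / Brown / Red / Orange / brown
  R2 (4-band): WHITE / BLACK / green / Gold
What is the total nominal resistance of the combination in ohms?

R1: grey, brown, red → 812; orange ×10^3 → 812000 Ω.
R2: white, black → 90; green ×10^5 → 9000000 Ω.
Series: 812000 + 9000000 = 9812000 Ω.

9812000 Ω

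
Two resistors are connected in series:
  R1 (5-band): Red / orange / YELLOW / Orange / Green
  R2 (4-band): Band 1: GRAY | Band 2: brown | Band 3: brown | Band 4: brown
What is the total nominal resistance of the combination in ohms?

234810 Ω

R1: red, orange, yellow → 234; orange ×10^3 → 234000 Ω.
R2: grey, brown → 81; brown ×10 → 810 Ω.
Series: 234000 + 810 = 234810 Ω.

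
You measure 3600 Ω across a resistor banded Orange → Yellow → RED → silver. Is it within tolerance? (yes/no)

Orange → 3 (first significant figure)
Yellow → 4 (second significant figure)
Red → ×10^2 multiplier
Silver → ±10% tolerance
34 × 100 = 3400 Ω
Allowed range: 3060 Ω to 3740 Ω.
3600 Ω lies inside that range.

yes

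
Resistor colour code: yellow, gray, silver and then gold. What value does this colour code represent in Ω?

0.48 Ω

Yellow → 4 (first significant figure)
Grey → 8 (second significant figure)
Silver → ×0.01 multiplier
48 × 0.01 = 0.48 Ω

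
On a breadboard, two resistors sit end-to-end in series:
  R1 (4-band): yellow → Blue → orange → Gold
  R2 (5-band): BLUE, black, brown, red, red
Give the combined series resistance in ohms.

106100 Ω

R1: yellow, blue → 46; orange ×10^3 → 46000 Ω.
R2: blue, black, brown → 601; red ×10^2 → 60100 Ω.
Series: 46000 + 60100 = 106100 Ω.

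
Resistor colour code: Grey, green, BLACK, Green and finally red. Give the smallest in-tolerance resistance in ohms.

83300000 Ω

Grey → 8 (first significant figure)
Green → 5 (second significant figure)
Black → 0 (third significant figure)
Green → ×10^5 multiplier
Red → ±2% tolerance
850 × 100000 = 85000000 Ω
Smallest = 85000000 × (1 − 2/100) = 83300000 Ω.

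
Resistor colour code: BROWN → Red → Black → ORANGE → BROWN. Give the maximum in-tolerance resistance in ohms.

121200 Ω

Brown → 1 (first significant figure)
Red → 2 (second significant figure)
Black → 0 (third significant figure)
Orange → ×10^3 multiplier
Brown → ±1% tolerance
120 × 1000 = 120000 Ω
Maximum = 120000 × (1 + 1/100) = 121200 Ω.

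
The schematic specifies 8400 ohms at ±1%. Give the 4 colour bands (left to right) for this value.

8400 Ω = 84 × 10^2.
8 → grey
4 → yellow
Multiplier 10^2 → red.
±1% tolerance → brown.

grey, yellow, red, brown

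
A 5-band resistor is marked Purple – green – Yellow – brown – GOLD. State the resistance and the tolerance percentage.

7540 Ω ±5%

Violet → 7 (first significant figure)
Green → 5 (second significant figure)
Yellow → 4 (third significant figure)
Brown → ×10 multiplier
Gold → ±5% tolerance
754 × 10 = 7540 Ω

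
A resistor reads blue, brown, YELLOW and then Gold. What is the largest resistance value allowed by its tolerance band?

Blue → 6 (first significant figure)
Brown → 1 (second significant figure)
Yellow → ×10^4 multiplier
Gold → ±5% tolerance
61 × 10000 = 610000 Ω
Largest = 610000 × (1 + 5/100) = 640500 Ω.

640500 Ω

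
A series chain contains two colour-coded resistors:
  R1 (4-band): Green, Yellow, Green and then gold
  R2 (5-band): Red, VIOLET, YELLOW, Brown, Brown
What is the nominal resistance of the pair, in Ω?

R1: green, yellow → 54; green ×10^5 → 5400000 Ω.
R2: red, violet, yellow → 274; brown ×10 → 2740 Ω.
Series: 5400000 + 2740 = 5402740 Ω.

5402740 Ω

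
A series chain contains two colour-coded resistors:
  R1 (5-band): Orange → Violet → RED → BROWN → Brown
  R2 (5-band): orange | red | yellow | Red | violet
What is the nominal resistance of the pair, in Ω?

R1: orange, violet, red → 372; brown ×10 → 3720 Ω.
R2: orange, red, yellow → 324; red ×10^2 → 32400 Ω.
Series: 3720 + 32400 = 36120 Ω.

36120 Ω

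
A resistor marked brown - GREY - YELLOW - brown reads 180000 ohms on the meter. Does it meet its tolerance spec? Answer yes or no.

yes

Brown → 1 (first significant figure)
Grey → 8 (second significant figure)
Yellow → ×10^4 multiplier
Brown → ±1% tolerance
18 × 10000 = 180000 Ω
Allowed range: 178200 Ω to 181800 Ω.
180000 ohms lies inside that range.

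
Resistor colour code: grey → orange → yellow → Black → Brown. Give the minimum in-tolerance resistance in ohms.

825.66 Ω

Grey → 8 (first significant figure)
Orange → 3 (second significant figure)
Yellow → 4 (third significant figure)
Black → ×1 multiplier
Brown → ±1% tolerance
834 × 1 = 834 Ω
Minimum = 834 × (1 − 1/100) = 825.66 Ω.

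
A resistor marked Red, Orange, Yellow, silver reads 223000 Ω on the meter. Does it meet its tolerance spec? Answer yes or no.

Red → 2 (first significant figure)
Orange → 3 (second significant figure)
Yellow → ×10^4 multiplier
Silver → ±10% tolerance
23 × 10000 = 230000 Ω
Allowed range: 207000 Ω to 253000 Ω.
223000 Ω lies inside that range.

yes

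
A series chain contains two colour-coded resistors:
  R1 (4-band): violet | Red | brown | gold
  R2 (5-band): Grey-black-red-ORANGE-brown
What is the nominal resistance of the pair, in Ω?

R1: violet, red → 72; brown ×10 → 720 Ω.
R2: grey, black, red → 802; orange ×10^3 → 802000 Ω.
Series: 720 + 802000 = 802720 Ω.

802720 Ω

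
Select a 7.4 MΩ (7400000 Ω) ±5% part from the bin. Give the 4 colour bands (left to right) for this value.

7400000 Ω = 74 × 10^5.
7 → violet
4 → yellow
Multiplier 10^5 → green.
±5% tolerance → gold.

violet, yellow, green, gold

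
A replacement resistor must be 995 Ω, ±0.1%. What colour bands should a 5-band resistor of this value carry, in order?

white, white, green, black, violet

995 Ω = 995 × 10^0.
9 → white
9 → white
5 → green
Multiplier 10^0 → black.
±0.1% tolerance → violet.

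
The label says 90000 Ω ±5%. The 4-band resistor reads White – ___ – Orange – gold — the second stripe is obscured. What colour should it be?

90000 Ω = 90 × 10^3.
The second band gives digit 0 of the significand, and 0 is black.

black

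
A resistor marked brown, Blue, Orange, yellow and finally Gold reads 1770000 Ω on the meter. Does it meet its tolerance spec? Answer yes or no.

no

Brown → 1 (first significant figure)
Blue → 6 (second significant figure)
Orange → 3 (third significant figure)
Yellow → ×10^4 multiplier
Gold → ±5% tolerance
163 × 10000 = 1630000 Ω
Allowed range: 1548500 Ω to 1711500 Ω.
1770000 Ω lies outside that range.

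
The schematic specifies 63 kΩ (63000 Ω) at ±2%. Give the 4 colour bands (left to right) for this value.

blue, orange, orange, red

63000 Ω = 63 × 10^3.
6 → blue
3 → orange
Multiplier 10^3 → orange.
±2% tolerance → red.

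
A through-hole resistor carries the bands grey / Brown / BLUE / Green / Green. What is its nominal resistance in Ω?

Grey → 8 (first significant figure)
Brown → 1 (second significant figure)
Blue → 6 (third significant figure)
Green → ×10^5 multiplier
816 × 100000 = 81600000 Ω

81600000 Ω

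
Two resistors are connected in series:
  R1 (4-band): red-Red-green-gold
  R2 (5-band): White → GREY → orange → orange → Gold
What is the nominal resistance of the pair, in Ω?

R1: red, red → 22; green ×10^5 → 2200000 Ω.
R2: white, grey, orange → 983; orange ×10^3 → 983000 Ω.
Series: 2200000 + 983000 = 3183000 Ω.

3183000 Ω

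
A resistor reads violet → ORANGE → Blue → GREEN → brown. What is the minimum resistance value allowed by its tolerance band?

72864000 Ω

Violet → 7 (first significant figure)
Orange → 3 (second significant figure)
Blue → 6 (third significant figure)
Green → ×10^5 multiplier
Brown → ±1% tolerance
736 × 100000 = 73600000 Ω
Minimum = 73600000 × (1 − 1/100) = 72864000 Ω.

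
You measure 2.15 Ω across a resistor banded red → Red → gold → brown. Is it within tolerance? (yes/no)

Red → 2 (first significant figure)
Red → 2 (second significant figure)
Gold → ×0.1 multiplier
Brown → ±1% tolerance
22 × 0.1 = 2.2 Ω
Allowed range: 2.178 Ω to 2.222 Ω.
2.15 Ω lies outside that range.

no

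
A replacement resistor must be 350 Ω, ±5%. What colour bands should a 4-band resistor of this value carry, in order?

350 Ω = 35 × 10^1.
3 → orange
5 → green
Multiplier 10^1 → brown.
±5% tolerance → gold.

orange, green, brown, gold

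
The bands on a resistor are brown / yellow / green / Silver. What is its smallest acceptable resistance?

Brown → 1 (first significant figure)
Yellow → 4 (second significant figure)
Green → ×10^5 multiplier
Silver → ±10% tolerance
14 × 100000 = 1400000 Ω
Smallest = 1400000 × (1 − 10/100) = 1260000 Ω.

1260000 Ω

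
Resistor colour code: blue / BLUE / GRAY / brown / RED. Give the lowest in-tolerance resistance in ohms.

Blue → 6 (first significant figure)
Blue → 6 (second significant figure)
Grey → 8 (third significant figure)
Brown → ×10 multiplier
Red → ±2% tolerance
668 × 10 = 6680 Ω
Lowest = 6680 × (1 − 2/100) = 6546.4 Ω.

6546.4 Ω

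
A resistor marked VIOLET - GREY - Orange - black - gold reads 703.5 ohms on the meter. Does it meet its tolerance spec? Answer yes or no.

no

Violet → 7 (first significant figure)
Grey → 8 (second significant figure)
Orange → 3 (third significant figure)
Black → ×1 multiplier
Gold → ±5% tolerance
783 × 1 = 783 Ω
Allowed range: 743.85 Ω to 822.15 Ω.
703.5 ohms lies outside that range.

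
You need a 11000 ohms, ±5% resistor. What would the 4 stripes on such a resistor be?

brown, brown, orange, gold

11000 Ω = 11 × 10^3.
1 → brown
1 → brown
Multiplier 10^3 → orange.
±5% tolerance → gold.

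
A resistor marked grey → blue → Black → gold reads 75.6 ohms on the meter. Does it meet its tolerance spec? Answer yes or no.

Grey → 8 (first significant figure)
Blue → 6 (second significant figure)
Black → ×1 multiplier
Gold → ±5% tolerance
86 × 1 = 86 Ω
Allowed range: 81.7 Ω to 90.3 Ω.
75.6 ohms lies outside that range.

no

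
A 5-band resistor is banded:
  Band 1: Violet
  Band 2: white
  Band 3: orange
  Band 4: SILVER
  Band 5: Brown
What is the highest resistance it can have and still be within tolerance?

Violet → 7 (first significant figure)
White → 9 (second significant figure)
Orange → 3 (third significant figure)
Silver → ×0.01 multiplier
Brown → ±1% tolerance
793 × 0.01 = 7.93 Ω
Highest = 7.93 × (1 + 1/100) = 8.0093 Ω.

8.0093 Ω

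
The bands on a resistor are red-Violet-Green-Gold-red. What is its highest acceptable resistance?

Red → 2 (first significant figure)
Violet → 7 (second significant figure)
Green → 5 (third significant figure)
Gold → ×0.1 multiplier
Red → ±2% tolerance
275 × 0.1 = 27.5 Ω
Highest = 27.5 × (1 + 2/100) = 28.05 Ω.

28.05 Ω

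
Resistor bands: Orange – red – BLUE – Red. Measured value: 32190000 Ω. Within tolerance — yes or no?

yes

Orange → 3 (first significant figure)
Red → 2 (second significant figure)
Blue → ×10^6 multiplier
Red → ±2% tolerance
32 × 1000000 = 32000000 Ω
Allowed range: 31360000 Ω to 32640000 Ω.
32190000 Ω lies inside that range.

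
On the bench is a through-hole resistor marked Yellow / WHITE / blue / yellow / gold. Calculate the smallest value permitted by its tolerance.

4712000 Ω

Yellow → 4 (first significant figure)
White → 9 (second significant figure)
Blue → 6 (third significant figure)
Yellow → ×10^4 multiplier
Gold → ±5% tolerance
496 × 10000 = 4960000 Ω
Smallest = 4960000 × (1 − 5/100) = 4712000 Ω.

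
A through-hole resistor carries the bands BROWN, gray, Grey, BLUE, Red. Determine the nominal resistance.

188000000 Ω

Brown → 1 (first significant figure)
Grey → 8 (second significant figure)
Grey → 8 (third significant figure)
Blue → ×10^6 multiplier
188 × 1000000 = 188000000 Ω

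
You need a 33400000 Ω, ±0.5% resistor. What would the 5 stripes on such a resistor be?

orange, orange, yellow, green, green

33400000 Ω = 334 × 10^5.
3 → orange
3 → orange
4 → yellow
Multiplier 10^5 → green.
±0.5% tolerance → green.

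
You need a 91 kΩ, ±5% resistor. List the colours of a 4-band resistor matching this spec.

91000 Ω = 91 × 10^3.
9 → white
1 → brown
Multiplier 10^3 → orange.
±5% tolerance → gold.

white, brown, orange, gold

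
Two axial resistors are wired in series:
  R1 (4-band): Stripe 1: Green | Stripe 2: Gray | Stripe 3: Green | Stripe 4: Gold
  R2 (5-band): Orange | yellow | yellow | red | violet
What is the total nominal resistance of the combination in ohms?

R1: green, grey → 58; green ×10^5 → 5800000 Ω.
R2: orange, yellow, yellow → 344; red ×10^2 → 34400 Ω.
Series: 5800000 + 34400 = 5834400 Ω.

5834400 Ω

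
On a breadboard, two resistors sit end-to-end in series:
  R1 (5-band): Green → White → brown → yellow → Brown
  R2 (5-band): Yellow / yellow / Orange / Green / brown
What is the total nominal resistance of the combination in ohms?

50210000 Ω

R1: green, white, brown → 591; yellow ×10^4 → 5910000 Ω.
R2: yellow, yellow, orange → 443; green ×10^5 → 44300000 Ω.
Series: 5910000 + 44300000 = 50210000 Ω.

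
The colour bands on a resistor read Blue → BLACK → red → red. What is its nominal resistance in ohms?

Blue → 6 (first significant figure)
Black → 0 (second significant figure)
Red → ×10^2 multiplier
60 × 100 = 6000 Ω

6000 Ω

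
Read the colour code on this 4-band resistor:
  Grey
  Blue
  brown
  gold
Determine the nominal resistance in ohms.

Grey → 8 (first significant figure)
Blue → 6 (second significant figure)
Brown → ×10 multiplier
86 × 10 = 860 Ω

860 Ω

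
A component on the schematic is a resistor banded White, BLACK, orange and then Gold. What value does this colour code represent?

90000 Ω

White → 9 (first significant figure)
Black → 0 (second significant figure)
Orange → ×10^3 multiplier
90 × 1000 = 90000 Ω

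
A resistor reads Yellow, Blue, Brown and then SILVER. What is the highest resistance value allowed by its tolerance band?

506 Ω

Yellow → 4 (first significant figure)
Blue → 6 (second significant figure)
Brown → ×10 multiplier
Silver → ±10% tolerance
46 × 10 = 460 Ω
Highest = 460 × (1 + 10/100) = 506 Ω.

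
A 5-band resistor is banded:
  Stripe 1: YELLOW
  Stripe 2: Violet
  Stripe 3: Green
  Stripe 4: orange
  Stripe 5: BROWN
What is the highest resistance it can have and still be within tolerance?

Yellow → 4 (first significant figure)
Violet → 7 (second significant figure)
Green → 5 (third significant figure)
Orange → ×10^3 multiplier
Brown → ±1% tolerance
475 × 1000 = 475000 Ω
Highest = 475000 × (1 + 1/100) = 479750 Ω.

479750 Ω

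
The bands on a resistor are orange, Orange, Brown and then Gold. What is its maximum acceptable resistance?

346.5 Ω

Orange → 3 (first significant figure)
Orange → 3 (second significant figure)
Brown → ×10 multiplier
Gold → ±5% tolerance
33 × 10 = 330 Ω
Maximum = 330 × (1 + 5/100) = 346.5 Ω.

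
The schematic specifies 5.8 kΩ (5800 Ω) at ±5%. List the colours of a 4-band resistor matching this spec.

5800 Ω = 58 × 10^2.
5 → green
8 → grey
Multiplier 10^2 → red.
±5% tolerance → gold.

green, grey, red, gold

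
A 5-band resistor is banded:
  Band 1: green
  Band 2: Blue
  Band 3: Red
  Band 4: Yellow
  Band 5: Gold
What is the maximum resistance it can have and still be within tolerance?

Green → 5 (first significant figure)
Blue → 6 (second significant figure)
Red → 2 (third significant figure)
Yellow → ×10^4 multiplier
Gold → ±5% tolerance
562 × 10000 = 5620000 Ω
Maximum = 5620000 × (1 + 5/100) = 5901000 Ω.

5901000 Ω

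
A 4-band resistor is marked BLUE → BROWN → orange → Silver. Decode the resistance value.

Blue → 6 (first significant figure)
Brown → 1 (second significant figure)
Orange → ×10^3 multiplier
61 × 1000 = 61000 Ω

61000 Ω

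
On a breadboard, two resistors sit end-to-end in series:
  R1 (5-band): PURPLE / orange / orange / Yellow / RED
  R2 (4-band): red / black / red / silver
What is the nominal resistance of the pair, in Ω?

7332000 Ω

R1: violet, orange, orange → 733; yellow ×10^4 → 7330000 Ω.
R2: red, black → 20; red ×10^2 → 2000 Ω.
Series: 7330000 + 2000 = 7332000 Ω.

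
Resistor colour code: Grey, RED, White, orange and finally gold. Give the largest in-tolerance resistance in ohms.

Grey → 8 (first significant figure)
Red → 2 (second significant figure)
White → 9 (third significant figure)
Orange → ×10^3 multiplier
Gold → ±5% tolerance
829 × 1000 = 829000 Ω
Largest = 829000 × (1 + 5/100) = 870450 Ω.

870450 Ω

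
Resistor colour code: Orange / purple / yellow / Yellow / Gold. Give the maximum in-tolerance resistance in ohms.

3927000 Ω

Orange → 3 (first significant figure)
Violet → 7 (second significant figure)
Yellow → 4 (third significant figure)
Yellow → ×10^4 multiplier
Gold → ±5% tolerance
374 × 10000 = 3740000 Ω
Maximum = 3740000 × (1 + 5/100) = 3927000 Ω.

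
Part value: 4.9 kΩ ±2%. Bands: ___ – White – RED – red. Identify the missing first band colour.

4900 Ω = 49 × 10^2.
The first band gives digit 4 of the significand, and 4 is yellow.

yellow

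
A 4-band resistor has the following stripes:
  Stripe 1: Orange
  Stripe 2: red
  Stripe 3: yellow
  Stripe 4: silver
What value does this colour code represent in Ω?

320000 Ω

Orange → 3 (first significant figure)
Red → 2 (second significant figure)
Yellow → ×10^4 multiplier
32 × 10000 = 320000 Ω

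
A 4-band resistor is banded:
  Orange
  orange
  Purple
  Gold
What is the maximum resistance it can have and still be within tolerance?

Orange → 3 (first significant figure)
Orange → 3 (second significant figure)
Violet → ×10^7 multiplier
Gold → ±5% tolerance
33 × 10000000 = 330000000 Ω
Maximum = 330000000 × (1 + 5/100) = 346500000 Ω.

346500000 Ω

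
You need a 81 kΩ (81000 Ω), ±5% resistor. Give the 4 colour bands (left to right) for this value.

81000 Ω = 81 × 10^3.
8 → grey
1 → brown
Multiplier 10^3 → orange.
±5% tolerance → gold.

grey, brown, orange, gold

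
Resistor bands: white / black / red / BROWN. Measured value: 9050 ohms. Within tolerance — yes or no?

yes

White → 9 (first significant figure)
Black → 0 (second significant figure)
Red → ×10^2 multiplier
Brown → ±1% tolerance
90 × 100 = 9000 Ω
Allowed range: 8910 Ω to 9090 Ω.
9050 ohms lies inside that range.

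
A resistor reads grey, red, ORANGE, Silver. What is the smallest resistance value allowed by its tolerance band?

Grey → 8 (first significant figure)
Red → 2 (second significant figure)
Orange → ×10^3 multiplier
Silver → ±10% tolerance
82 × 1000 = 82000 Ω
Smallest = 82000 × (1 − 10/100) = 73800 Ω.

73800 Ω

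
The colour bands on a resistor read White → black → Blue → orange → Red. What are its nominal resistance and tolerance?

906000 Ω ±2%

White → 9 (first significant figure)
Black → 0 (second significant figure)
Blue → 6 (third significant figure)
Orange → ×10^3 multiplier
Red → ±2% tolerance
906 × 1000 = 906000 Ω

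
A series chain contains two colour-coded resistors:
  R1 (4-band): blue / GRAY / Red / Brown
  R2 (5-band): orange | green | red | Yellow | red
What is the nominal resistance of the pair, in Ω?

3526800 Ω

R1: blue, grey → 68; red ×10^2 → 6800 Ω.
R2: orange, green, red → 352; yellow ×10^4 → 3520000 Ω.
Series: 6800 + 3520000 = 3526800 Ω.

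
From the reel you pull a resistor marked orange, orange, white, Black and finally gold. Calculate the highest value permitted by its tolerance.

Orange → 3 (first significant figure)
Orange → 3 (second significant figure)
White → 9 (third significant figure)
Black → ×1 multiplier
Gold → ±5% tolerance
339 × 1 = 339 Ω
Highest = 339 × (1 + 5/100) = 355.95 Ω.

355.95 Ω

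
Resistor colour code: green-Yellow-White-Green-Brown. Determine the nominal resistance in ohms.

54900000 Ω

Green → 5 (first significant figure)
Yellow → 4 (second significant figure)
White → 9 (third significant figure)
Green → ×10^5 multiplier
549 × 100000 = 54900000 Ω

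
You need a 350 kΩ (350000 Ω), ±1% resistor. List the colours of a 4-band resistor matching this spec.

350000 Ω = 35 × 10^4.
3 → orange
5 → green
Multiplier 10^4 → yellow.
±1% tolerance → brown.

orange, green, yellow, brown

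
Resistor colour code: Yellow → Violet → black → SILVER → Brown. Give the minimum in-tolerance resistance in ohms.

4.653 Ω

Yellow → 4 (first significant figure)
Violet → 7 (second significant figure)
Black → 0 (third significant figure)
Silver → ×0.01 multiplier
Brown → ±1% tolerance
470 × 0.01 = 4.7 Ω
Minimum = 4.7 × (1 − 1/100) = 4.653 Ω.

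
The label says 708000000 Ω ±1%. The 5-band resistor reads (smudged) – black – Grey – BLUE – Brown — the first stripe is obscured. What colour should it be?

violet

708000000 Ω = 708 × 10^6.
The first band gives digit 7 of the significand, and 7 is violet.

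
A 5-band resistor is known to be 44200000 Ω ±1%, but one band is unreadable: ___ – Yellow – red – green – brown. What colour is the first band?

yellow

44200000 Ω = 442 × 10^5.
The first band gives digit 4 of the significand, and 4 is yellow.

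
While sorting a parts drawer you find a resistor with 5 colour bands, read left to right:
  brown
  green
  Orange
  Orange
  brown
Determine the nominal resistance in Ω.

153000 Ω

Brown → 1 (first significant figure)
Green → 5 (second significant figure)
Orange → 3 (third significant figure)
Orange → ×10^3 multiplier
153 × 1000 = 153000 Ω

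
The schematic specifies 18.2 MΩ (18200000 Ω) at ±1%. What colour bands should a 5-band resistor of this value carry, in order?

18200000 Ω = 182 × 10^5.
1 → brown
8 → grey
2 → red
Multiplier 10^5 → green.
±1% tolerance → brown.

brown, grey, red, green, brown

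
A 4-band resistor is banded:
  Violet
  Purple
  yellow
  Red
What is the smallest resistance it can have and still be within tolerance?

Violet → 7 (first significant figure)
Violet → 7 (second significant figure)
Yellow → ×10^4 multiplier
Red → ±2% tolerance
77 × 10000 = 770000 Ω
Smallest = 770000 × (1 − 2/100) = 754600 Ω.

754600 Ω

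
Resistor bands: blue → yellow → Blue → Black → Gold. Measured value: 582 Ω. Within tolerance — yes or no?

no

Blue → 6 (first significant figure)
Yellow → 4 (second significant figure)
Blue → 6 (third significant figure)
Black → ×1 multiplier
Gold → ±5% tolerance
646 × 1 = 646 Ω
Allowed range: 613.7 Ω to 678.3 Ω.
582 Ω lies outside that range.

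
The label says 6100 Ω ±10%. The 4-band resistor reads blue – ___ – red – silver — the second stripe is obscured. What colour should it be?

6100 Ω = 61 × 10^2.
The second band gives digit 1 of the significand, and 1 is brown.

brown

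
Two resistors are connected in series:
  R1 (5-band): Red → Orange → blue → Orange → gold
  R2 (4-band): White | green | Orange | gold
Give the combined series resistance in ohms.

R1: red, orange, blue → 236; orange ×10^3 → 236000 Ω.
R2: white, green → 95; orange ×10^3 → 95000 Ω.
Series: 236000 + 95000 = 331000 Ω.

331000 Ω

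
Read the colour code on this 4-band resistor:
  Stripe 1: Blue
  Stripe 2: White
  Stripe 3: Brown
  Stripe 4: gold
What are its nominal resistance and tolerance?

Blue → 6 (first significant figure)
White → 9 (second significant figure)
Brown → ×10 multiplier
Gold → ±5% tolerance
69 × 10 = 690 Ω

690 Ω ±5%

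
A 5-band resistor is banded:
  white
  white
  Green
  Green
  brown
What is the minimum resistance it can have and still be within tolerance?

98505000 Ω

White → 9 (first significant figure)
White → 9 (second significant figure)
Green → 5 (third significant figure)
Green → ×10^5 multiplier
Brown → ±1% tolerance
995 × 100000 = 99500000 Ω
Minimum = 99500000 × (1 − 1/100) = 98505000 Ω.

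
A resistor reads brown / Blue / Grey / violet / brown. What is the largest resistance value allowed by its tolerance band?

Brown → 1 (first significant figure)
Blue → 6 (second significant figure)
Grey → 8 (third significant figure)
Violet → ×10^7 multiplier
Brown → ±1% tolerance
168 × 10000000 = 1680000000 Ω
Largest = 1680000000 × (1 + 1/100) = 1696800000 Ω.

1696800000 Ω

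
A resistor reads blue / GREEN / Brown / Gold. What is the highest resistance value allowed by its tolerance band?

682.5 Ω

Blue → 6 (first significant figure)
Green → 5 (second significant figure)
Brown → ×10 multiplier
Gold → ±5% tolerance
65 × 10 = 650 Ω
Highest = 650 × (1 + 5/100) = 682.5 Ω.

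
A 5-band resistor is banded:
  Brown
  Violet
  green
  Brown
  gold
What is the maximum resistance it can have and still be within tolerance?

Brown → 1 (first significant figure)
Violet → 7 (second significant figure)
Green → 5 (third significant figure)
Brown → ×10 multiplier
Gold → ±5% tolerance
175 × 10 = 1750 Ω
Maximum = 1750 × (1 + 5/100) = 1837.5 Ω.

1837.5 Ω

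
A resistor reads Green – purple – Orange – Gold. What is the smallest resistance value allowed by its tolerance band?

54150 Ω

Green → 5 (first significant figure)
Violet → 7 (second significant figure)
Orange → ×10^3 multiplier
Gold → ±5% tolerance
57 × 1000 = 57000 Ω
Smallest = 57000 × (1 − 5/100) = 54150 Ω.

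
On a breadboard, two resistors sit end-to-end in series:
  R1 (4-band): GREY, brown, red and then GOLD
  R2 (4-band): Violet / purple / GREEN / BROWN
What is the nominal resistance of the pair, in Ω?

R1: grey, brown → 81; red ×10^2 → 8100 Ω.
R2: violet, violet → 77; green ×10^5 → 7700000 Ω.
Series: 8100 + 7700000 = 7708100 Ω.

7708100 Ω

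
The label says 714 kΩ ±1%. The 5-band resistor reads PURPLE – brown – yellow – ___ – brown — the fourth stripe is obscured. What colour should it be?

714000 Ω = 714 × 10^3.
The fourth band is the multiplier, 10^3, which is orange.

orange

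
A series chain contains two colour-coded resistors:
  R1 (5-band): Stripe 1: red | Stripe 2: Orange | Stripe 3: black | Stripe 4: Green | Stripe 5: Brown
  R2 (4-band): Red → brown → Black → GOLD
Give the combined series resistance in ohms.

23000021 Ω

R1: red, orange, black → 230; green ×10^5 → 23000000 Ω.
R2: red, brown → 21; black ×1 → 21 Ω.
Series: 23000000 + 21 = 23000021 Ω.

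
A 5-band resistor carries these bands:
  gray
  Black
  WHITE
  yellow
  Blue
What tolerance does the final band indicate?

The last band, blue, is the tolerance band.
Blue corresponds to ±0.25%.

±0.25%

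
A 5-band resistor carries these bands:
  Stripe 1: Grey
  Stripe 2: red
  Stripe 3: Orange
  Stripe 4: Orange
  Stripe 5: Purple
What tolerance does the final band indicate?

±0.1%

The last band, violet, is the tolerance band.
Violet corresponds to ±0.1%.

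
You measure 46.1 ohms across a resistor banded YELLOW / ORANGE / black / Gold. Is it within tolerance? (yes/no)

Yellow → 4 (first significant figure)
Orange → 3 (second significant figure)
Black → ×1 multiplier
Gold → ±5% tolerance
43 × 1 = 43 Ω
Allowed range: 40.85 Ω to 45.15 Ω.
46.1 ohms lies outside that range.

no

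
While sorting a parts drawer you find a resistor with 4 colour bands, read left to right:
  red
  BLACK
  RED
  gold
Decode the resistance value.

Red → 2 (first significant figure)
Black → 0 (second significant figure)
Red → ×10^2 multiplier
20 × 100 = 2000 Ω

2000 Ω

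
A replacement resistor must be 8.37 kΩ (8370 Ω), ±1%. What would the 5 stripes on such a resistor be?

8370 Ω = 837 × 10^1.
8 → grey
3 → orange
7 → violet
Multiplier 10^1 → brown.
±1% tolerance → brown.

grey, orange, violet, brown, brown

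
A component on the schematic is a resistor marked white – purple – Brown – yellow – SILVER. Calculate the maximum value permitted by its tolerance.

10681000 Ω

White → 9 (first significant figure)
Violet → 7 (second significant figure)
Brown → 1 (third significant figure)
Yellow → ×10^4 multiplier
Silver → ±10% tolerance
971 × 10000 = 9710000 Ω
Maximum = 9710000 × (1 + 10/100) = 10681000 Ω.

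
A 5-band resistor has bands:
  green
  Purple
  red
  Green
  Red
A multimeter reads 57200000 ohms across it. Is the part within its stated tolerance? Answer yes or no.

Green → 5 (first significant figure)
Violet → 7 (second significant figure)
Red → 2 (third significant figure)
Green → ×10^5 multiplier
Red → ±2% tolerance
572 × 100000 = 57200000 Ω
Allowed range: 56056000 Ω to 58344000 Ω.
57200000 ohms lies inside that range.

yes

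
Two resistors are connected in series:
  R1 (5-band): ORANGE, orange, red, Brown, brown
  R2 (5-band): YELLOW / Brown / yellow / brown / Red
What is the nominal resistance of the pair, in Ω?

R1: orange, orange, red → 332; brown ×10 → 3320 Ω.
R2: yellow, brown, yellow → 414; brown ×10 → 4140 Ω.
Series: 3320 + 4140 = 7460 Ω.

7460 Ω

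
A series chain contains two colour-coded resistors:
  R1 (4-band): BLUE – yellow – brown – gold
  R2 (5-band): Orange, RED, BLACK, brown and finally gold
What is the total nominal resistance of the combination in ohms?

R1: blue, yellow → 64; brown ×10 → 640 Ω.
R2: orange, red, black → 320; brown ×10 → 3200 Ω.
Series: 640 + 3200 = 3840 Ω.

3840 Ω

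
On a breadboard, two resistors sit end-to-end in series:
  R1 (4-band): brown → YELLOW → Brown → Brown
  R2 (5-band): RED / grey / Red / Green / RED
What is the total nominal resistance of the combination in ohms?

R1: brown, yellow → 14; brown ×10 → 140 Ω.
R2: red, grey, red → 282; green ×10^5 → 28200000 Ω.
Series: 140 + 28200000 = 28200140 Ω.

28200140 Ω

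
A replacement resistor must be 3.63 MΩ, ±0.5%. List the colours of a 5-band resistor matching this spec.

orange, blue, orange, yellow, green

3630000 Ω = 363 × 10^4.
3 → orange
6 → blue
3 → orange
Multiplier 10^4 → yellow.
±0.5% tolerance → green.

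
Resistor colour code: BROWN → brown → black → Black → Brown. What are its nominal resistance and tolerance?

Brown → 1 (first significant figure)
Brown → 1 (second significant figure)
Black → 0 (third significant figure)
Black → ×1 multiplier
Brown → ±1% tolerance
110 × 1 = 110 Ω

110 Ω ±1%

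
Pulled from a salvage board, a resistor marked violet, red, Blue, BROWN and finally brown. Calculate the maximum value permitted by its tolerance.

Violet → 7 (first significant figure)
Red → 2 (second significant figure)
Blue → 6 (third significant figure)
Brown → ×10 multiplier
Brown → ±1% tolerance
726 × 10 = 7260 Ω
Maximum = 7260 × (1 + 1/100) = 7332.6 Ω.

7332.6 Ω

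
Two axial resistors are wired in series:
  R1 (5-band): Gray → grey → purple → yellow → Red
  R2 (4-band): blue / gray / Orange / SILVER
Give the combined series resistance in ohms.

8938000 Ω

R1: grey, grey, violet → 887; yellow ×10^4 → 8870000 Ω.
R2: blue, grey → 68; orange ×10^3 → 68000 Ω.
Series: 8870000 + 68000 = 8938000 Ω.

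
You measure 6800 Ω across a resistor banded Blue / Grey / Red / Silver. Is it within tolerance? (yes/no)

yes

Blue → 6 (first significant figure)
Grey → 8 (second significant figure)
Red → ×10^2 multiplier
Silver → ±10% tolerance
68 × 100 = 6800 Ω
Allowed range: 6120 Ω to 7480 Ω.
6800 Ω lies inside that range.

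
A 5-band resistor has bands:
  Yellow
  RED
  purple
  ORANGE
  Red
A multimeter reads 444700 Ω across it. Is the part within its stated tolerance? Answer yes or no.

Yellow → 4 (first significant figure)
Red → 2 (second significant figure)
Violet → 7 (third significant figure)
Orange → ×10^3 multiplier
Red → ±2% tolerance
427 × 1000 = 427000 Ω
Allowed range: 418460 Ω to 435540 Ω.
444700 Ω lies outside that range.

no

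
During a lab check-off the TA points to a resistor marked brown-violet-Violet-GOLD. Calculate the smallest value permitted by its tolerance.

161500000 Ω

Brown → 1 (first significant figure)
Violet → 7 (second significant figure)
Violet → ×10^7 multiplier
Gold → ±5% tolerance
17 × 10000000 = 170000000 Ω
Smallest = 170000000 × (1 − 5/100) = 161500000 Ω.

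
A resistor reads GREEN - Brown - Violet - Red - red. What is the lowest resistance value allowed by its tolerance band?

Green → 5 (first significant figure)
Brown → 1 (second significant figure)
Violet → 7 (third significant figure)
Red → ×10^2 multiplier
Red → ±2% tolerance
517 × 100 = 51700 Ω
Lowest = 51700 × (1 − 2/100) = 50666 Ω.

50666 Ω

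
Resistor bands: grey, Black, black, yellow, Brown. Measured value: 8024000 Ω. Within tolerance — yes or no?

Grey → 8 (first significant figure)
Black → 0 (second significant figure)
Black → 0 (third significant figure)
Yellow → ×10^4 multiplier
Brown → ±1% tolerance
800 × 10000 = 8000000 Ω
Allowed range: 7920000 Ω to 8080000 Ω.
8024000 Ω lies inside that range.

yes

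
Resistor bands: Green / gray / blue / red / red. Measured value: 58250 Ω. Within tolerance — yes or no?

Green → 5 (first significant figure)
Grey → 8 (second significant figure)
Blue → 6 (third significant figure)
Red → ×10^2 multiplier
Red → ±2% tolerance
586 × 100 = 58600 Ω
Allowed range: 57428 Ω to 59772 Ω.
58250 Ω lies inside that range.

yes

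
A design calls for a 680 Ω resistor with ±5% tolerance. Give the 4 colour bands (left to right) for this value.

680 Ω = 68 × 10^1.
6 → blue
8 → grey
Multiplier 10^1 → brown.
±5% tolerance → gold.

blue, grey, brown, gold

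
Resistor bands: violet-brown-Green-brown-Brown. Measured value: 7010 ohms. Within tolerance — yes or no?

no

Violet → 7 (first significant figure)
Brown → 1 (second significant figure)
Green → 5 (third significant figure)
Brown → ×10 multiplier
Brown → ±1% tolerance
715 × 10 = 7150 Ω
Allowed range: 7078.5 Ω to 7221.5 Ω.
7010 ohms lies outside that range.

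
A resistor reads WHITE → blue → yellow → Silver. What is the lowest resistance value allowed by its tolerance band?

White → 9 (first significant figure)
Blue → 6 (second significant figure)
Yellow → ×10^4 multiplier
Silver → ±10% tolerance
96 × 10000 = 960000 Ω
Lowest = 960000 × (1 − 10/100) = 864000 Ω.

864000 Ω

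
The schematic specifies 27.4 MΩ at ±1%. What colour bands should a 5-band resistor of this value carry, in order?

27400000 Ω = 274 × 10^5.
2 → red
7 → violet
4 → yellow
Multiplier 10^5 → green.
±1% tolerance → brown.

red, violet, yellow, green, brown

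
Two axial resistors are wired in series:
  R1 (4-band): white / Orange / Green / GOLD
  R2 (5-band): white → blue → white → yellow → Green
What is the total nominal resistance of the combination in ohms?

R1: white, orange → 93; green ×10^5 → 9300000 Ω.
R2: white, blue, white → 969; yellow ×10^4 → 9690000 Ω.
Series: 9300000 + 9690000 = 18990000 Ω.

18990000 Ω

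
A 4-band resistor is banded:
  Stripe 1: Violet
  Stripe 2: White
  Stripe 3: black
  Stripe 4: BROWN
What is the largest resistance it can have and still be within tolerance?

79.79 Ω

Violet → 7 (first significant figure)
White → 9 (second significant figure)
Black → ×1 multiplier
Brown → ±1% tolerance
79 × 1 = 79 Ω
Largest = 79 × (1 + 1/100) = 79.79 Ω.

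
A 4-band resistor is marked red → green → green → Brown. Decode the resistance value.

2500000 Ω

Red → 2 (first significant figure)
Green → 5 (second significant figure)
Green → ×10^5 multiplier
25 × 100000 = 2500000 Ω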